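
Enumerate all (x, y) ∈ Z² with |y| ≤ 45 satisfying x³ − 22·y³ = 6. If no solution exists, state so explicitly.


The equation is x³ - 22y³ = 6. For fixed y, x³ = 22·y³ + 6, so a solution requires the RHS to be a perfect cube.
Strategy: iterate y from -45 to 45, compute RHS = 22·y³ + 6, and check whether it is a (positive or negative) perfect cube.
Check small values of y:
  y = 0: RHS = 6 is not a perfect cube.
  y = 1: RHS = 28 is not a perfect cube.
  y = -1: RHS = -16 is not a perfect cube.
  y = 2: RHS = 182 is not a perfect cube.
  y = -2: RHS = -170 is not a perfect cube.
  y = 3: RHS = 600 is not a perfect cube.
  y = -3: RHS = -588 is not a perfect cube.
Continuing, at y = -5: RHS = -2744 = (-14)³ ⇒ x = -14 works.
Searching the remaining y in |y| ≤ 45 finds no further solutions.
Collected solutions: (-14, -5).

Solutions (with |y| ≤ 45): (-14, -5).


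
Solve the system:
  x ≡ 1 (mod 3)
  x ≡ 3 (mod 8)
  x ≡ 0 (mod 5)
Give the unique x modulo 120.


Moduli 3, 8, 5 are pairwise coprime; by CRT there is a unique solution modulo M = 3 · 8 · 5 = 120.
Solve pairwise, accumulating the modulus:
  Start with x ≡ 1 (mod 3).
  Combine with x ≡ 3 (mod 8): since gcd(3, 8) = 1, we get a unique residue mod 24.
    Write x = 1 + 3·t and substitute into x ≡ 3 (mod 8): 3·t ≡ 3 − 1 = 2 (mod 8).
    The inverse of 3 mod 8 is 3 (since 3·3 = 9 = 1·8 + 1), so t ≡ 3·2 = 6 ≡ 6 (mod 8).
    Then x = 1 + 3·6 = 19, valid modulo lcm(3, 8) = 24: x ≡ 19 (mod 24).
  Combine with x ≡ 0 (mod 5): since gcd(24, 5) = 1, we get a unique residue mod 120.
    Write x = 19 + 24·t and substitute into x ≡ 0 (mod 5): 24·t ≡ 0 − 19 = -19 (mod 5).
    Reduce coefficients mod 5: 4·t ≡ 1 (mod 5).
    The inverse of 4 mod 5 is 4 (since 4·4 = 16 = 3·5 + 1), so t ≡ 4·1 = 4 ≡ 4 (mod 5).
    Then x = 19 + 24·4 = 115, valid modulo lcm(24, 5) = 120: x ≡ 115 (mod 120).
Verify: 115 mod 3 = 1 ✓, 115 mod 8 = 3 ✓, 115 mod 5 = 0 ✓.

x ≡ 115 (mod 120).


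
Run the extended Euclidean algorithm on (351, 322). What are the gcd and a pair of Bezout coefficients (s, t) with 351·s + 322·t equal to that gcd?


Euclidean algorithm on (351, 322) — divide until remainder is 0:
  351 = 1 · 322 + 29
  322 = 11 · 29 + 3
  29 = 9 · 3 + 2
  3 = 1 · 2 + 1
  2 = 2 · 1 + 0
gcd(351, 322) = 1.
Track Bezout coefficients alongside the remainders: start with r₀ = 351 = a·1 + b·0 (s = 1, t = 0) and r₁ = 322 = a·0 + b·1 (s = 0, t = 1); each new remainder r_{k+1} = r_{k-1} − q_k·r_k inherits s_{k+1} = s_{k-1} − q_k·s_k, t_{k+1} = t_{k-1} − q_k·t_k, so r_k = a·s_k + b·t_k at every step:
  q = 1: r = 29, s = 1 − 1·0 = 1, t = 0 − 1·1 = -1  (check: 351·1 + 322·(-1) = 29)
  q = 11: r = 3, s = 0 − 11·1 = -11, t = 1 − 11·(-1) = 12  (check: 351·(-11) + 322·12 = 3)
  q = 9: r = 2, s = 1 − 9·(-11) = 100, t = -1 − 9·12 = -109  (check: 351·100 + 322·(-109) = 2)
  q = 1: r = 1, s = -11 − 1·100 = -111, t = 12 − 1·(-109) = 121  (check: 351·(-111) + 322·121 = 1)
The row with r = 1 (the gcd) gives the Bezout coefficients s = -111, t = 121.
Result: 351 · (-111) + 322 · (121) = 1.

gcd(351, 322) = 1; s = -111, t = 121 (check: 351·(-111) + 322·121 = 1).


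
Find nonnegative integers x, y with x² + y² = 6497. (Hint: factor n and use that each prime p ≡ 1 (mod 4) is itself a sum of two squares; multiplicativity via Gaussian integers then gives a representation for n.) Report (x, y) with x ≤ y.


Step 1: Factor n = 6497 = 73 · 89.
Step 2: Check the mod-4 condition on each prime factor: 73 ≡ 1 (mod 4), exponent 1; 89 ≡ 1 (mod 4), exponent 1.
All primes ≡ 3 (mod 4) appear to even exponent (or don't appear), so by the two-squares theorem n IS expressible as a sum of two squares.
Step 3: Build a representation. Here n = 73 · 89 is a product of primes ≡ 1 (mod 4). Each prime p ≡ 1 (mod 4) is itself a sum of two squares; find a² by testing p − a² for a perfect square:
  73: 73 − 1² = 72, 73 − 2² = 69, 73 − 3² = 64 = 8² ⇒ 73 = 3² + 8².
  89: 89 − 1² = 88, 89 − 2² = 85, 89 − 3² = 80, 89 − 4² = 73, 89 − 5² = 64 = 8² ⇒ 89 = 5² + 8².
  Combine using the Brahmagupta–Fibonacci identity (a² + b²)(c² + d²) = (ac − bd)² + (ad + bc)² = (ac + bd)² + (ad − bc)²:
  73 · 89 = 6497: from (3² + 8²)(5² + 8²), take (3·5 − 8·8, 3·8 + 8·5) = (15 − 64, 24 + 40) = (-49, 64); dropping signs (only squares matter) gives (49, 64); check 49² + 64² = 2401 + 4096 = 6497 ✓.
Step 4: Order so x ≤ y and verify: 49² + 64² = 2401 + 4096 = 6497 = n. ✓

n = 6497 = 49² + 64² (one valid representation with x ≤ y).


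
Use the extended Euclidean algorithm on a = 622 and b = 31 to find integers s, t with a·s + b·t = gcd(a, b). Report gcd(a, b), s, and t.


Euclidean algorithm on (622, 31) — divide until remainder is 0:
  622 = 20 · 31 + 2
  31 = 15 · 2 + 1
  2 = 2 · 1 + 0
gcd(622, 31) = 1.
Track Bezout coefficients alongside the remainders: start with r₀ = 622 = a·1 + b·0 (s = 1, t = 0) and r₁ = 31 = a·0 + b·1 (s = 0, t = 1); each new remainder r_{k+1} = r_{k-1} − q_k·r_k inherits s_{k+1} = s_{k-1} − q_k·s_k, t_{k+1} = t_{k-1} − q_k·t_k, so r_k = a·s_k + b·t_k at every step:
  q = 20: r = 2, s = 1 − 20·0 = 1, t = 0 − 20·1 = -20  (check: 622·1 + 31·(-20) = 2)
  q = 15: r = 1, s = 0 − 15·1 = -15, t = 1 − 15·(-20) = 301  (check: 622·(-15) + 31·301 = 1)
The row with r = 1 (the gcd) gives the Bezout coefficients s = -15, t = 301.
Result: 622 · (-15) + 31 · (301) = 1.

gcd(622, 31) = 1; s = -15, t = 301 (check: 622·(-15) + 31·301 = 1).


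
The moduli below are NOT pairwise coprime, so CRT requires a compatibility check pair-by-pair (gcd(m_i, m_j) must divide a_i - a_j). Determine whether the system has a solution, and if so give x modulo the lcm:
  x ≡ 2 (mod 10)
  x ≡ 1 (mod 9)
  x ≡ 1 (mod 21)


Moduli 10, 9, 21 are not pairwise coprime, so CRT works modulo lcm(m_i) when all pairwise compatibility conditions hold.
Pairwise compatibility: gcd(m_i, m_j) must divide a_i - a_j for every pair.
Merge one congruence at a time:
  Start: x ≡ 2 (mod 10).
  Combine with x ≡ 1 (mod 9): gcd(10, 9) = 1; 1 - 2 = -1, which IS divisible by 1, so compatible.
    Write x = 2 + 10·t and substitute into x ≡ 1 (mod 9): 10·t ≡ 1 − 2 = -1 (mod 9).
    Reduce coefficients mod 9: 1·t ≡ 8 (mod 9).
    So t ≡ 8 (mod 9).
    Then x = 2 + 10·8 = 82, valid modulo lcm(10, 9) = 90: x ≡ 82 (mod 90).
  Combine with x ≡ 1 (mod 21): gcd(90, 21) = 3; 1 - 82 = -81, which IS divisible by 3, so compatible.
    Write x = 82 + 90·t and substitute into x ≡ 1 (mod 21): 90·t ≡ 1 − 82 = -81 (mod 21).
    Divide the congruence (and modulus) by g = 3: 30·t ≡ -27 (mod 7).
    Reduce coefficients mod 7: 2·t ≡ 1 (mod 7).
    The inverse of 2 mod 7 is 4 (since 2·4 = 8 = 1·7 + 1), so t ≡ 4·1 = 4 ≡ 4 (mod 7).
    Then x = 82 + 90·4 = 442, valid modulo lcm(90, 21) = 630: x ≡ 442 (mod 630).
Verify: 442 mod 10 = 2, 442 mod 9 = 1, 442 mod 21 = 1.

x ≡ 442 (mod 630).


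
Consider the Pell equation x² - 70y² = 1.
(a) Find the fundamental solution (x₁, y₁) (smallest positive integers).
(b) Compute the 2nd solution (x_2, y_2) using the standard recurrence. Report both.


Step 1: Find the fundamental solution (x₁, y₁) of x² - 70y² = 1.
  Expand √70 as a continued fraction. a₀ = ⌊√70⌋ = 8; iterate m_{k+1} = d_k·a_k − m_k, d_{k+1} = (70 − m_{k+1}²)/d_k, a_{k+1} = ⌊(a₀ + m_{k+1})/d_{k+1}⌋ (starting m₀ = 0, d₀ = 1), with convergents p_k = a_k·p_{k-1} + p_{k-2}, q_k = a_k·q_{k-1} + q_{k-2} (p₋₁ = 1, q₋₁ = 0):
  k = 0: a₀ = 8; p₀/q₀ = 8/1; p₀² − 70·q₀² = 64 − 70 = -6.
  k = 1: m = 8, d = 6, a = ⌊(8 + 8)/6⌋ = 2; p/q = (2·8 + 1)/(2·1 + 0) = 17/2; p² − 70·q² = 289 − 280 = 9.
  k = 2: m = 4, d = 9, a = ⌊(8 + 4)/9⌋ = 1; p/q = (1·17 + 8)/(1·2 + 1) = 25/3; p² − 70·q² = 625 − 630 = -5.
  k = 3: m = 5, d = 5, a = ⌊(8 + 5)/5⌋ = 2; p/q = (2·25 + 17)/(2·3 + 2) = 67/8; p² − 70·q² = 4489 − 4480 = 9.
  k = 4: m = 5, d = 9, a = ⌊(8 + 5)/9⌋ = 1; p/q = (1·67 + 25)/(1·8 + 3) = 92/11; p² − 70·q² = 8464 − 8470 = -6.
  k = 5: m = 4, d = 6, a = ⌊(8 + 4)/6⌋ = 2; p/q = (2·92 + 67)/(2·11 + 8) = 251/30; p² − 70·q² = 63001 − 63000 = 1.
  The first convergent with p² − 70·q² = 1 gives the fundamental solution (x₁, y₁) = (251, 30).
Step 2: Apply the recurrence (x_{n+1}, y_{n+1}) = (x₁x_n + 70y₁y_n, x₁y_n + y₁x_n) repeatedly.
  From (x_1, y_1) = (251, 30): x_2 = 251·251 + 70·30·30 = 126001; y_2 = 251·30 + 30·251 = 15060.
Step 3: Verify x_2² - 70·y_2² = 15876252001 - 15876252000 = 1 (should be 1). ✓

(x_1, y_1) = (251, 30); (x_2, y_2) = (126001, 15060).


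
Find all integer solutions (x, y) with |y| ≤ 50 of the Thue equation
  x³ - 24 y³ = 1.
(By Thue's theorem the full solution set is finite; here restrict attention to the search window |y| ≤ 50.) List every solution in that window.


The equation is x³ - 24y³ = 1. For fixed y, x³ = 24·y³ + 1, so a solution requires the RHS to be a perfect cube.
Strategy: iterate y from -50 to 50, compute RHS = 24·y³ + 1, and check whether it is a (positive or negative) perfect cube.
Check small values of y:
  y = 0: RHS = 1 = (1)³ ⇒ x = 1 works.
  y = 1: RHS = 25 is not a perfect cube.
  y = -1: RHS = -23 is not a perfect cube.
  y = 2: RHS = 193 is not a perfect cube.
  y = -2: RHS = -191 is not a perfect cube.
  y = 3: RHS = 649 is not a perfect cube.
  y = -3: RHS = -647 is not a perfect cube.
Continuing the search up to |y| = 50 finds no further solutions beyond those listed.
Collected solutions: (1, 0).

Solutions (with |y| ≤ 50): (1, 0).


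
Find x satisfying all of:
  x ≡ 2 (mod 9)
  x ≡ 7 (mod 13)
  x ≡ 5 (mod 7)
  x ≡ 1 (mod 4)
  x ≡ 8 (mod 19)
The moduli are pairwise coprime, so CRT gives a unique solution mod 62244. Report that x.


Product of moduli M = 9 · 13 · 7 · 4 · 19 = 62244.
Merge one congruence at a time:
  Start: x ≡ 2 (mod 9).
  Combine with x ≡ 7 (mod 13); new modulus lcm = 117.
    Write x = 2 + 9·t and substitute into x ≡ 7 (mod 13): 9·t ≡ 7 − 2 = 5 (mod 13).
    The inverse of 9 mod 13 is 3 (since 9·3 = 27 = 2·13 + 1), so t ≡ 3·5 = 15 ≡ 2 (mod 13).
    Then x = 2 + 9·2 = 20, valid modulo lcm(9, 13) = 117: x ≡ 20 (mod 117).
  Combine with x ≡ 5 (mod 7); new modulus lcm = 819.
    Write x = 20 + 117·t and substitute into x ≡ 5 (mod 7): 117·t ≡ 5 − 20 = -15 (mod 7).
    Reduce coefficients mod 7: 5·t ≡ 6 (mod 7).
    The inverse of 5 mod 7 is 3 (since 5·3 = 15 = 2·7 + 1), so t ≡ 3·6 = 18 ≡ 4 (mod 7).
    Then x = 20 + 117·4 = 488, valid modulo lcm(117, 7) = 819: x ≡ 488 (mod 819).
  Combine with x ≡ 1 (mod 4); new modulus lcm = 3276.
    Write x = 488 + 819·t and substitute into x ≡ 1 (mod 4): 819·t ≡ 1 − 488 = -487 (mod 4).
    Reduce coefficients mod 4: 3·t ≡ 1 (mod 4).
    The inverse of 3 mod 4 is 3 (since 3·3 = 9 = 2·4 + 1), so t ≡ 3·1 = 3 ≡ 3 (mod 4).
    Then x = 488 + 819·3 = 2945, valid modulo lcm(819, 4) = 3276: x ≡ 2945 (mod 3276).
  Combine with x ≡ 8 (mod 19); new modulus lcm = 62244.
    Write x = 2945 + 3276·t and substitute into x ≡ 8 (mod 19): 3276·t ≡ 8 − 2945 = -2937 (mod 19).
    Reduce coefficients mod 19: 8·t ≡ 8 (mod 19).
    The inverse of 8 mod 19 is 12 (since 8·12 = 96 = 5·19 + 1), so t ≡ 12·8 = 96 ≡ 1 (mod 19).
    Then x = 2945 + 3276·1 = 6221, valid modulo lcm(3276, 19) = 62244: x ≡ 6221 (mod 62244).
Verify against each original: 6221 mod 9 = 2, 6221 mod 13 = 7, 6221 mod 7 = 5, 6221 mod 4 = 1, 6221 mod 19 = 8.

x ≡ 6221 (mod 62244).


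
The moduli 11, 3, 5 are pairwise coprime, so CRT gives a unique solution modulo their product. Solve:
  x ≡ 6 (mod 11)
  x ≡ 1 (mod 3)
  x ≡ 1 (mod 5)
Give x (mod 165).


Moduli 11, 3, 5 are pairwise coprime; by CRT there is a unique solution modulo M = 11 · 3 · 5 = 165.
Solve pairwise, accumulating the modulus:
  Start with x ≡ 6 (mod 11).
  Combine with x ≡ 1 (mod 3): since gcd(11, 3) = 1, we get a unique residue mod 33.
    Write x = 6 + 11·t and substitute into x ≡ 1 (mod 3): 11·t ≡ 1 − 6 = -5 (mod 3).
    Reduce coefficients mod 3: 2·t ≡ 1 (mod 3).
    The inverse of 2 mod 3 is 2 (since 2·2 = 4 = 1·3 + 1), so t ≡ 2·1 = 2 ≡ 2 (mod 3).
    Then x = 6 + 11·2 = 28, valid modulo lcm(11, 3) = 33: x ≡ 28 (mod 33).
  Combine with x ≡ 1 (mod 5): since gcd(33, 5) = 1, we get a unique residue mod 165.
    Write x = 28 + 33·t and substitute into x ≡ 1 (mod 5): 33·t ≡ 1 − 28 = -27 (mod 5).
    Reduce coefficients mod 5: 3·t ≡ 3 (mod 5).
    The inverse of 3 mod 5 is 2 (since 3·2 = 6 = 1·5 + 1), so t ≡ 2·3 = 6 ≡ 1 (mod 5).
    Then x = 28 + 33·1 = 61, valid modulo lcm(33, 5) = 165: x ≡ 61 (mod 165).
Verify: 61 mod 11 = 6 ✓, 61 mod 3 = 1 ✓, 61 mod 5 = 1 ✓.

x ≡ 61 (mod 165).


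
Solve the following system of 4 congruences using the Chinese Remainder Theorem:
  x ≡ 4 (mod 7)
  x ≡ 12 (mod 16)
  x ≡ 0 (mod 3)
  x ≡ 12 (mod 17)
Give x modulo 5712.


Product of moduli M = 7 · 16 · 3 · 17 = 5712.
Merge one congruence at a time:
  Start: x ≡ 4 (mod 7).
  Combine with x ≡ 12 (mod 16); new modulus lcm = 112.
    Write x = 4 + 7·t and substitute into x ≡ 12 (mod 16): 7·t ≡ 12 − 4 = 8 (mod 16).
    The inverse of 7 mod 16 is 7 (since 7·7 = 49 = 3·16 + 1), so t ≡ 7·8 = 56 ≡ 8 (mod 16).
    Then x = 4 + 7·8 = 60, valid modulo lcm(7, 16) = 112: x ≡ 60 (mod 112).
  Combine with x ≡ 0 (mod 3); new modulus lcm = 336.
    Write x = 60 + 112·t and substitute into x ≡ 0 (mod 3): 112·t ≡ 0 − 60 = -60 (mod 3).
    Reduce coefficients mod 3: 1·t ≡ 0 (mod 3).
    So t ≡ 0 (mod 3).
    Then x = 60 + 112·0 = 60, valid modulo lcm(112, 3) = 336: x ≡ 60 (mod 336).
  Combine with x ≡ 12 (mod 17); new modulus lcm = 5712.
    Write x = 60 + 336·t and substitute into x ≡ 12 (mod 17): 336·t ≡ 12 − 60 = -48 (mod 17).
    Reduce coefficients mod 17: 13·t ≡ 3 (mod 17).
    The inverse of 13 mod 17 is 4 (since 13·4 = 52 = 3·17 + 1), so t ≡ 4·3 = 12 ≡ 12 (mod 17).
    Then x = 60 + 336·12 = 4092, valid modulo lcm(336, 17) = 5712: x ≡ 4092 (mod 5712).
Verify against each original: 4092 mod 7 = 4, 4092 mod 16 = 12, 4092 mod 3 = 0, 4092 mod 17 = 12.

x ≡ 4092 (mod 5712).


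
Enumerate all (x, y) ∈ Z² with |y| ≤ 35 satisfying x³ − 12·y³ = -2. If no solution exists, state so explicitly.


The equation is x³ - 12y³ = -2. For fixed y, x³ = 12·y³ − 2, so a solution requires the RHS to be a perfect cube.
Strategy: iterate y from -35 to 35, compute RHS = 12·y³ − 2, and check whether it is a (positive or negative) perfect cube.
Check small values of y:
  y = 0: RHS = -2 is not a perfect cube.
  y = 1: RHS = 10 is not a perfect cube.
  y = -1: RHS = -14 is not a perfect cube.
  y = 2: RHS = 94 is not a perfect cube.
  y = -2: RHS = -98 is not a perfect cube.
  y = 3: RHS = 322 is not a perfect cube.
  y = -3: RHS = -326 is not a perfect cube.
Continuing the search up to |y| = 35 finds no solutions either.
No (x, y) in the scanned range satisfies the equation.

No integer solutions with |y| ≤ 35.


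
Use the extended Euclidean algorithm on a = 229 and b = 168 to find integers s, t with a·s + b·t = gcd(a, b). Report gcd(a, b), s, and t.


Euclidean algorithm on (229, 168) — divide until remainder is 0:
  229 = 1 · 168 + 61
  168 = 2 · 61 + 46
  61 = 1 · 46 + 15
  46 = 3 · 15 + 1
  15 = 15 · 1 + 0
gcd(229, 168) = 1.
Track Bezout coefficients alongside the remainders: start with r₀ = 229 = a·1 + b·0 (s = 1, t = 0) and r₁ = 168 = a·0 + b·1 (s = 0, t = 1); each new remainder r_{k+1} = r_{k-1} − q_k·r_k inherits s_{k+1} = s_{k-1} − q_k·s_k, t_{k+1} = t_{k-1} − q_k·t_k, so r_k = a·s_k + b·t_k at every step:
  q = 1: r = 61, s = 1 − 1·0 = 1, t = 0 − 1·1 = -1  (check: 229·1 + 168·(-1) = 61)
  q = 2: r = 46, s = 0 − 2·1 = -2, t = 1 − 2·(-1) = 3  (check: 229·(-2) + 168·3 = 46)
  q = 1: r = 15, s = 1 − 1·(-2) = 3, t = -1 − 1·3 = -4  (check: 229·3 + 168·(-4) = 15)
  q = 3: r = 1, s = -2 − 3·3 = -11, t = 3 − 3·(-4) = 15  (check: 229·(-11) + 168·15 = 1)
The row with r = 1 (the gcd) gives the Bezout coefficients s = -11, t = 15.
Result: 229 · (-11) + 168 · (15) = 1.

gcd(229, 168) = 1; s = -11, t = 15 (check: 229·(-11) + 168·15 = 1).


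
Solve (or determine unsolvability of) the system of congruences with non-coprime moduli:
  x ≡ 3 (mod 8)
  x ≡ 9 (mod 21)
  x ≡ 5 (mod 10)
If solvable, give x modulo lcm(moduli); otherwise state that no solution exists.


Moduli 8, 21, 10 are not pairwise coprime, so CRT works modulo lcm(m_i) when all pairwise compatibility conditions hold.
Pairwise compatibility: gcd(m_i, m_j) must divide a_i - a_j for every pair.
Merge one congruence at a time:
  Start: x ≡ 3 (mod 8).
  Combine with x ≡ 9 (mod 21): gcd(8, 21) = 1; 9 - 3 = 6, which IS divisible by 1, so compatible.
    Write x = 3 + 8·t and substitute into x ≡ 9 (mod 21): 8·t ≡ 9 − 3 = 6 (mod 21).
    The inverse of 8 mod 21 is 8 (since 8·8 = 64 = 3·21 + 1), so t ≡ 8·6 = 48 ≡ 6 (mod 21).
    Then x = 3 + 8·6 = 51, valid modulo lcm(8, 21) = 168: x ≡ 51 (mod 168).
  Combine with x ≡ 5 (mod 10): gcd(168, 10) = 2; 5 - 51 = -46, which IS divisible by 2, so compatible.
    Write x = 51 + 168·t and substitute into x ≡ 5 (mod 10): 168·t ≡ 5 − 51 = -46 (mod 10).
    Divide the congruence (and modulus) by g = 2: 84·t ≡ -23 (mod 5).
    Reduce coefficients mod 5: 4·t ≡ 2 (mod 5).
    The inverse of 4 mod 5 is 4 (since 4·4 = 16 = 3·5 + 1), so t ≡ 4·2 = 8 ≡ 3 (mod 5).
    Then x = 51 + 168·3 = 555, valid modulo lcm(168, 10) = 840: x ≡ 555 (mod 840).
Verify: 555 mod 8 = 3, 555 mod 21 = 9, 555 mod 10 = 5.

x ≡ 555 (mod 840).


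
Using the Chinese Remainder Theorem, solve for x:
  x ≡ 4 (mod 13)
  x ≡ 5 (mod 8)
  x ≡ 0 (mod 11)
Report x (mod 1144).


Moduli 13, 8, 11 are pairwise coprime; by CRT there is a unique solution modulo M = 13 · 8 · 11 = 1144.
Solve pairwise, accumulating the modulus:
  Start with x ≡ 4 (mod 13).
  Combine with x ≡ 5 (mod 8): since gcd(13, 8) = 1, we get a unique residue mod 104.
    Write x = 4 + 13·t and substitute into x ≡ 5 (mod 8): 13·t ≡ 5 − 4 = 1 (mod 8).
    Reduce coefficients mod 8: 5·t ≡ 1 (mod 8).
    The inverse of 5 mod 8 is 5 (since 5·5 = 25 = 3·8 + 1), so t ≡ 5·1 = 5 ≡ 5 (mod 8).
    Then x = 4 + 13·5 = 69, valid modulo lcm(13, 8) = 104: x ≡ 69 (mod 104).
  Combine with x ≡ 0 (mod 11): since gcd(104, 11) = 1, we get a unique residue mod 1144.
    Write x = 69 + 104·t and substitute into x ≡ 0 (mod 11): 104·t ≡ 0 − 69 = -69 (mod 11).
    Reduce coefficients mod 11: 5·t ≡ 8 (mod 11).
    The inverse of 5 mod 11 is 9 (since 5·9 = 45 = 4·11 + 1), so t ≡ 9·8 = 72 ≡ 6 (mod 11).
    Then x = 69 + 104·6 = 693, valid modulo lcm(104, 11) = 1144: x ≡ 693 (mod 1144).
Verify: 693 mod 13 = 4 ✓, 693 mod 8 = 5 ✓, 693 mod 11 = 0 ✓.

x ≡ 693 (mod 1144).


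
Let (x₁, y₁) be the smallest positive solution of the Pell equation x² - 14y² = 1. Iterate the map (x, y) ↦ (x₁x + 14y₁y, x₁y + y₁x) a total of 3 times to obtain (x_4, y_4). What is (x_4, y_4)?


Step 1: Find the fundamental solution (x₁, y₁) of x² - 14y² = 1.
  Expand √14 as a continued fraction. a₀ = ⌊√14⌋ = 3; iterate m_{k+1} = d_k·a_k − m_k, d_{k+1} = (14 − m_{k+1}²)/d_k, a_{k+1} = ⌊(a₀ + m_{k+1})/d_{k+1}⌋ (starting m₀ = 0, d₀ = 1), with convergents p_k = a_k·p_{k-1} + p_{k-2}, q_k = a_k·q_{k-1} + q_{k-2} (p₋₁ = 1, q₋₁ = 0):
  k = 0: a₀ = 3; p₀/q₀ = 3/1; p₀² − 14·q₀² = 9 − 14 = -5.
  k = 1: m = 3, d = 5, a = ⌊(3 + 3)/5⌋ = 1; p/q = (1·3 + 1)/(1·1 + 0) = 4/1; p² − 14·q² = 16 − 14 = 2.
  k = 2: m = 2, d = 2, a = ⌊(3 + 2)/2⌋ = 2; p/q = (2·4 + 3)/(2·1 + 1) = 11/3; p² − 14·q² = 121 − 126 = -5.
  k = 3: m = 2, d = 5, a = ⌊(3 + 2)/5⌋ = 1; p/q = (1·11 + 4)/(1·3 + 1) = 15/4; p² − 14·q² = 225 − 224 = 1.
  The first convergent with p² − 14·q² = 1 gives the fundamental solution (x₁, y₁) = (15, 4).
Step 2: Apply the recurrence (x_{n+1}, y_{n+1}) = (x₁x_n + 14y₁y_n, x₁y_n + y₁x_n) repeatedly.
  From (x_1, y_1) = (15, 4): x_2 = 15·15 + 14·4·4 = 449; y_2 = 15·4 + 4·15 = 120.
  From (x_2, y_2) = (449, 120): x_3 = 15·449 + 14·4·120 = 13455; y_3 = 15·120 + 4·449 = 3596.
  From (x_3, y_3) = (13455, 3596): x_4 = 15·13455 + 14·4·3596 = 403201; y_4 = 15·3596 + 4·13455 = 107760.
Step 3: Verify x_4² - 14·y_4² = 162571046401 - 162571046400 = 1 (should be 1). ✓

(x_1, y_1) = (15, 4); (x_4, y_4) = (403201, 107760).


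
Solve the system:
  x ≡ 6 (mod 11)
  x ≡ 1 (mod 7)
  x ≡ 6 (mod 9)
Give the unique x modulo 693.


Moduli 11, 7, 9 are pairwise coprime; by CRT there is a unique solution modulo M = 11 · 7 · 9 = 693.
Solve pairwise, accumulating the modulus:
  Start with x ≡ 6 (mod 11).
  Combine with x ≡ 1 (mod 7): since gcd(11, 7) = 1, we get a unique residue mod 77.
    Write x = 6 + 11·t and substitute into x ≡ 1 (mod 7): 11·t ≡ 1 − 6 = -5 (mod 7).
    Reduce coefficients mod 7: 4·t ≡ 2 (mod 7).
    The inverse of 4 mod 7 is 2 (since 4·2 = 8 = 1·7 + 1), so t ≡ 2·2 = 4 ≡ 4 (mod 7).
    Then x = 6 + 11·4 = 50, valid modulo lcm(11, 7) = 77: x ≡ 50 (mod 77).
  Combine with x ≡ 6 (mod 9): since gcd(77, 9) = 1, we get a unique residue mod 693.
    Write x = 50 + 77·t and substitute into x ≡ 6 (mod 9): 77·t ≡ 6 − 50 = -44 (mod 9).
    Reduce coefficients mod 9: 5·t ≡ 1 (mod 9).
    The inverse of 5 mod 9 is 2 (since 5·2 = 10 = 1·9 + 1), so t ≡ 2·1 = 2 ≡ 2 (mod 9).
    Then x = 50 + 77·2 = 204, valid modulo lcm(77, 9) = 693: x ≡ 204 (mod 693).
Verify: 204 mod 11 = 6 ✓, 204 mod 7 = 1 ✓, 204 mod 9 = 6 ✓.

x ≡ 204 (mod 693).


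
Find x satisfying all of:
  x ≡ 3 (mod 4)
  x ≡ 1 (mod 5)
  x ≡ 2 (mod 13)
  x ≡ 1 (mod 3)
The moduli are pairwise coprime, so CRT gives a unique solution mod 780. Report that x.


Product of moduli M = 4 · 5 · 13 · 3 = 780.
Merge one congruence at a time:
  Start: x ≡ 3 (mod 4).
  Combine with x ≡ 1 (mod 5); new modulus lcm = 20.
    Write x = 3 + 4·t and substitute into x ≡ 1 (mod 5): 4·t ≡ 1 − 3 = -2 (mod 5).
    Reduce coefficients mod 5: 4·t ≡ 3 (mod 5).
    The inverse of 4 mod 5 is 4 (since 4·4 = 16 = 3·5 + 1), so t ≡ 4·3 = 12 ≡ 2 (mod 5).
    Then x = 3 + 4·2 = 11, valid modulo lcm(4, 5) = 20: x ≡ 11 (mod 20).
  Combine with x ≡ 2 (mod 13); new modulus lcm = 260.
    Write x = 11 + 20·t and substitute into x ≡ 2 (mod 13): 20·t ≡ 2 − 11 = -9 (mod 13).
    Reduce coefficients mod 13: 7·t ≡ 4 (mod 13).
    The inverse of 7 mod 13 is 2 (since 7·2 = 14 = 1·13 + 1), so t ≡ 2·4 = 8 ≡ 8 (mod 13).
    Then x = 11 + 20·8 = 171, valid modulo lcm(20, 13) = 260: x ≡ 171 (mod 260).
  Combine with x ≡ 1 (mod 3); new modulus lcm = 780.
    Write x = 171 + 260·t and substitute into x ≡ 1 (mod 3): 260·t ≡ 1 − 171 = -170 (mod 3).
    Reduce coefficients mod 3: 2·t ≡ 1 (mod 3).
    The inverse of 2 mod 3 is 2 (since 2·2 = 4 = 1·3 + 1), so t ≡ 2·1 = 2 ≡ 2 (mod 3).
    Then x = 171 + 260·2 = 691, valid modulo lcm(260, 3) = 780: x ≡ 691 (mod 780).
Verify against each original: 691 mod 4 = 3, 691 mod 5 = 1, 691 mod 13 = 2, 691 mod 3 = 1.

x ≡ 691 (mod 780).


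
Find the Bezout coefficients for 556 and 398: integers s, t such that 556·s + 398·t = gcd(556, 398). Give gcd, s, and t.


Euclidean algorithm on (556, 398) — divide until remainder is 0:
  556 = 1 · 398 + 158
  398 = 2 · 158 + 82
  158 = 1 · 82 + 76
  82 = 1 · 76 + 6
  76 = 12 · 6 + 4
  6 = 1 · 4 + 2
  4 = 2 · 2 + 0
gcd(556, 398) = 2.
Track Bezout coefficients alongside the remainders: start with r₀ = 556 = a·1 + b·0 (s = 1, t = 0) and r₁ = 398 = a·0 + b·1 (s = 0, t = 1); each new remainder r_{k+1} = r_{k-1} − q_k·r_k inherits s_{k+1} = s_{k-1} − q_k·s_k, t_{k+1} = t_{k-1} − q_k·t_k, so r_k = a·s_k + b·t_k at every step:
  q = 1: r = 158, s = 1 − 1·0 = 1, t = 0 − 1·1 = -1  (check: 556·1 + 398·(-1) = 158)
  q = 2: r = 82, s = 0 − 2·1 = -2, t = 1 − 2·(-1) = 3  (check: 556·(-2) + 398·3 = 82)
  q = 1: r = 76, s = 1 − 1·(-2) = 3, t = -1 − 1·3 = -4  (check: 556·3 + 398·(-4) = 76)
  q = 1: r = 6, s = -2 − 1·3 = -5, t = 3 − 1·(-4) = 7  (check: 556·(-5) + 398·7 = 6)
  q = 12: r = 4, s = 3 − 12·(-5) = 63, t = -4 − 12·7 = -88  (check: 556·63 + 398·(-88) = 4)
  q = 1: r = 2, s = -5 − 1·63 = -68, t = 7 − 1·(-88) = 95  (check: 556·(-68) + 398·95 = 2)
The row with r = 2 (the gcd) gives the Bezout coefficients s = -68, t = 95.
Result: 556 · (-68) + 398 · (95) = 2.

gcd(556, 398) = 2; s = -68, t = 95 (check: 556·(-68) + 398·95 = 2).


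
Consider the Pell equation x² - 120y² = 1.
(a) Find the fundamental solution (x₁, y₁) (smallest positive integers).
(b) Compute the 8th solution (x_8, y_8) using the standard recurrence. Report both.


Step 1: Find the fundamental solution (x₁, y₁) of x² - 120y² = 1.
  Expand √120 as a continued fraction. a₀ = ⌊√120⌋ = 10; iterate m_{k+1} = d_k·a_k − m_k, d_{k+1} = (120 − m_{k+1}²)/d_k, a_{k+1} = ⌊(a₀ + m_{k+1})/d_{k+1}⌋ (starting m₀ = 0, d₀ = 1), with convergents p_k = a_k·p_{k-1} + p_{k-2}, q_k = a_k·q_{k-1} + q_{k-2} (p₋₁ = 1, q₋₁ = 0):
  k = 0: a₀ = 10; p₀/q₀ = 10/1; p₀² − 120·q₀² = 100 − 120 = -20.
  k = 1: m = 10, d = 20, a = ⌊(10 + 10)/20⌋ = 1; p/q = (1·10 + 1)/(1·1 + 0) = 11/1; p² − 120·q² = 121 − 120 = 1.
  The first convergent with p² − 120·q² = 1 gives the fundamental solution (x₁, y₁) = (11, 1).
Step 2: Apply the recurrence (x_{n+1}, y_{n+1}) = (x₁x_n + 120y₁y_n, x₁y_n + y₁x_n) repeatedly.
  From (x_1, y_1) = (11, 1): x_2 = 11·11 + 120·1·1 = 241; y_2 = 11·1 + 1·11 = 22.
  From (x_2, y_2) = (241, 22): x_3 = 11·241 + 120·1·22 = 5291; y_3 = 11·22 + 1·241 = 483.
  From (x_3, y_3) = (5291, 483): x_4 = 11·5291 + 120·1·483 = 116161; y_4 = 11·483 + 1·5291 = 10604.
  From (x_4, y_4) = (116161, 10604): x_5 = 11·116161 + 120·1·10604 = 2550251; y_5 = 11·10604 + 1·116161 = 232805.
  From (x_5, y_5) = (2550251, 232805): x_6 = 11·2550251 + 120·1·232805 = 55989361; y_6 = 11·232805 + 1·2550251 = 5111106.
  From (x_6, y_6) = (55989361, 5111106): x_7 = 11·55989361 + 120·1·5111106 = 1229215691; y_7 = 11·5111106 + 1·55989361 = 112211527.
  From (x_7, y_7) = (1229215691, 112211527): x_8 = 11·1229215691 + 120·1·112211527 = 26986755841; y_8 = 11·112211527 + 1·1229215691 = 2463542488.
Step 3: Verify x_8² - 120·y_8² = 728284990821747617281 - 728284990821747617280 = 1 (should be 1). ✓

(x_1, y_1) = (11, 1); (x_8, y_8) = (26986755841, 2463542488).


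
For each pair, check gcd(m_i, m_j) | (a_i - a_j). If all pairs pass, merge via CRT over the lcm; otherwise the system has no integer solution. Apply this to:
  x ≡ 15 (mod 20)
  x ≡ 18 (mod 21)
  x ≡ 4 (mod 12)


Moduli 20, 21, 12 are not pairwise coprime, so CRT works modulo lcm(m_i) when all pairwise compatibility conditions hold.
Pairwise compatibility: gcd(m_i, m_j) must divide a_i - a_j for every pair.
Merge one congruence at a time:
  Start: x ≡ 15 (mod 20).
  Combine with x ≡ 18 (mod 21): gcd(20, 21) = 1; 18 - 15 = 3, which IS divisible by 1, so compatible.
    Write x = 15 + 20·t and substitute into x ≡ 18 (mod 21): 20·t ≡ 18 − 15 = 3 (mod 21).
    The inverse of 20 mod 21 is 20 (since 20·20 = 400 = 19·21 + 1), so t ≡ 20·3 = 60 ≡ 18 (mod 21).
    Then x = 15 + 20·18 = 375, valid modulo lcm(20, 21) = 420: x ≡ 375 (mod 420).
  Combine with x ≡ 4 (mod 12): gcd(420, 12) = 12, and 4 - 375 = -371 is NOT divisible by 12.
    ⇒ system is inconsistent (no integer solution).

No solution (the system is inconsistent).


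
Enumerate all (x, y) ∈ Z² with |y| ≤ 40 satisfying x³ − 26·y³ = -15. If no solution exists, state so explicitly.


The equation is x³ - 26y³ = -15. For fixed y, x³ = 26·y³ − 15, so a solution requires the RHS to be a perfect cube.
Strategy: iterate y from -40 to 40, compute RHS = 26·y³ − 15, and check whether it is a (positive or negative) perfect cube.
Check small values of y:
  y = 0: RHS = -15 is not a perfect cube.
  y = 1: RHS = 11 is not a perfect cube.
  y = -1: RHS = -41 is not a perfect cube.
  y = 2: RHS = 193 is not a perfect cube.
  y = -2: RHS = -223 is not a perfect cube.
  y = 3: RHS = 687 is not a perfect cube.
  y = -3: RHS = -717 is not a perfect cube.
Continuing the search up to |y| = 40 finds no solutions either.
No (x, y) in the scanned range satisfies the equation.

No integer solutions with |y| ≤ 40.


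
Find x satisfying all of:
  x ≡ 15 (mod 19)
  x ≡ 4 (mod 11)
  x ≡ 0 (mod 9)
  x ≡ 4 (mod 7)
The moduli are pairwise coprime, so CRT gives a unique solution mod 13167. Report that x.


Product of moduli M = 19 · 11 · 9 · 7 = 13167.
Merge one congruence at a time:
  Start: x ≡ 15 (mod 19).
  Combine with x ≡ 4 (mod 11); new modulus lcm = 209.
    Write x = 15 + 19·t and substitute into x ≡ 4 (mod 11): 19·t ≡ 4 − 15 = -11 (mod 11).
    Reduce coefficients mod 11: 8·t ≡ 0 (mod 11).
    The inverse of 8 mod 11 is 7 (since 8·7 = 56 = 5·11 + 1), so t ≡ 7·0 = 0 ≡ 0 (mod 11).
    Then x = 15 + 19·0 = 15, valid modulo lcm(19, 11) = 209: x ≡ 15 (mod 209).
  Combine with x ≡ 0 (mod 9); new modulus lcm = 1881.
    Write x = 15 + 209·t and substitute into x ≡ 0 (mod 9): 209·t ≡ 0 − 15 = -15 (mod 9).
    Reduce coefficients mod 9: 2·t ≡ 3 (mod 9).
    The inverse of 2 mod 9 is 5 (since 2·5 = 10 = 1·9 + 1), so t ≡ 5·3 = 15 ≡ 6 (mod 9).
    Then x = 15 + 209·6 = 1269, valid modulo lcm(209, 9) = 1881: x ≡ 1269 (mod 1881).
  Combine with x ≡ 4 (mod 7); new modulus lcm = 13167.
    Write x = 1269 + 1881·t and substitute into x ≡ 4 (mod 7): 1881·t ≡ 4 − 1269 = -1265 (mod 7).
    Reduce coefficients mod 7: 5·t ≡ 2 (mod 7).
    The inverse of 5 mod 7 is 3 (since 5·3 = 15 = 2·7 + 1), so t ≡ 3·2 = 6 ≡ 6 (mod 7).
    Then x = 1269 + 1881·6 = 12555, valid modulo lcm(1881, 7) = 13167: x ≡ 12555 (mod 13167).
Verify against each original: 12555 mod 19 = 15, 12555 mod 11 = 4, 12555 mod 9 = 0, 12555 mod 7 = 4.

x ≡ 12555 (mod 13167).


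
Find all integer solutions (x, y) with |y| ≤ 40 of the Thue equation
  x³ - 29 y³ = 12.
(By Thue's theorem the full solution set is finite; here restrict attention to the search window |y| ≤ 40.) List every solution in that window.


The equation is x³ - 29y³ = 12. For fixed y, x³ = 29·y³ + 12, so a solution requires the RHS to be a perfect cube.
Strategy: iterate y from -40 to 40, compute RHS = 29·y³ + 12, and check whether it is a (positive or negative) perfect cube.
Check small values of y:
  y = 0: RHS = 12 is not a perfect cube.
  y = 1: RHS = 41 is not a perfect cube.
  y = -1: RHS = -17 is not a perfect cube.
  y = 2: RHS = 244 is not a perfect cube.
  y = -2: RHS = -220 is not a perfect cube.
  y = 3: RHS = 795 is not a perfect cube.
  y = -3: RHS = -771 is not a perfect cube.
Continuing the search up to |y| = 40 finds no solutions either.
No (x, y) in the scanned range satisfies the equation.

No integer solutions with |y| ≤ 40.


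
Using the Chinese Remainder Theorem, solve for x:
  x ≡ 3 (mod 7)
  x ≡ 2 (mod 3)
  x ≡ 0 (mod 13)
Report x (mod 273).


Moduli 7, 3, 13 are pairwise coprime; by CRT there is a unique solution modulo M = 7 · 3 · 13 = 273.
Solve pairwise, accumulating the modulus:
  Start with x ≡ 3 (mod 7).
  Combine with x ≡ 2 (mod 3): since gcd(7, 3) = 1, we get a unique residue mod 21.
    Write x = 3 + 7·t and substitute into x ≡ 2 (mod 3): 7·t ≡ 2 − 3 = -1 (mod 3).
    Reduce coefficients mod 3: 1·t ≡ 2 (mod 3).
    So t ≡ 2 (mod 3).
    Then x = 3 + 7·2 = 17, valid modulo lcm(7, 3) = 21: x ≡ 17 (mod 21).
  Combine with x ≡ 0 (mod 13): since gcd(21, 13) = 1, we get a unique residue mod 273.
    Write x = 17 + 21·t and substitute into x ≡ 0 (mod 13): 21·t ≡ 0 − 17 = -17 (mod 13).
    Reduce coefficients mod 13: 8·t ≡ 9 (mod 13).
    The inverse of 8 mod 13 is 5 (since 8·5 = 40 = 3·13 + 1), so t ≡ 5·9 = 45 ≡ 6 (mod 13).
    Then x = 17 + 21·6 = 143, valid modulo lcm(21, 13) = 273: x ≡ 143 (mod 273).
Verify: 143 mod 7 = 3 ✓, 143 mod 3 = 2 ✓, 143 mod 13 = 0 ✓.

x ≡ 143 (mod 273).


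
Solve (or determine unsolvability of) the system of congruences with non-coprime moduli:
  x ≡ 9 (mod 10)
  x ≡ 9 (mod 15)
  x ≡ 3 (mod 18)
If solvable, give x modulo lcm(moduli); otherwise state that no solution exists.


Moduli 10, 15, 18 are not pairwise coprime, so CRT works modulo lcm(m_i) when all pairwise compatibility conditions hold.
Pairwise compatibility: gcd(m_i, m_j) must divide a_i - a_j for every pair.
Merge one congruence at a time:
  Start: x ≡ 9 (mod 10).
  Combine with x ≡ 9 (mod 15): gcd(10, 15) = 5; 9 - 9 = 0, which IS divisible by 5, so compatible.
    Write x = 9 + 10·t and substitute into x ≡ 9 (mod 15): 10·t ≡ 9 − 9 = 0 (mod 15).
    Divide the congruence (and modulus) by g = 5: 2·t ≡ 0 (mod 3).
    The inverse of 2 mod 3 is 2 (since 2·2 = 4 = 1·3 + 1), so t ≡ 2·0 = 0 ≡ 0 (mod 3).
    Then x = 9 + 10·0 = 9, valid modulo lcm(10, 15) = 30: x ≡ 9 (mod 30).
  Combine with x ≡ 3 (mod 18): gcd(30, 18) = 6; 3 - 9 = -6, which IS divisible by 6, so compatible.
    Write x = 9 + 30·t and substitute into x ≡ 3 (mod 18): 30·t ≡ 3 − 9 = -6 (mod 18).
    Divide the congruence (and modulus) by g = 6: 5·t ≡ -1 (mod 3).
    Reduce coefficients mod 3: 2·t ≡ 2 (mod 3).
    The inverse of 2 mod 3 is 2 (since 2·2 = 4 = 1·3 + 1), so t ≡ 2·2 = 4 ≡ 1 (mod 3).
    Then x = 9 + 30·1 = 39, valid modulo lcm(30, 18) = 90: x ≡ 39 (mod 90).
Verify: 39 mod 10 = 9, 39 mod 15 = 9, 39 mod 18 = 3.

x ≡ 39 (mod 90).


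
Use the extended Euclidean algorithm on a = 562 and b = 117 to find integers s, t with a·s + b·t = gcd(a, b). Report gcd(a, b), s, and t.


Euclidean algorithm on (562, 117) — divide until remainder is 0:
  562 = 4 · 117 + 94
  117 = 1 · 94 + 23
  94 = 4 · 23 + 2
  23 = 11 · 2 + 1
  2 = 2 · 1 + 0
gcd(562, 117) = 1.
Track Bezout coefficients alongside the remainders: start with r₀ = 562 = a·1 + b·0 (s = 1, t = 0) and r₁ = 117 = a·0 + b·1 (s = 0, t = 1); each new remainder r_{k+1} = r_{k-1} − q_k·r_k inherits s_{k+1} = s_{k-1} − q_k·s_k, t_{k+1} = t_{k-1} − q_k·t_k, so r_k = a·s_k + b·t_k at every step:
  q = 4: r = 94, s = 1 − 4·0 = 1, t = 0 − 4·1 = -4  (check: 562·1 + 117·(-4) = 94)
  q = 1: r = 23, s = 0 − 1·1 = -1, t = 1 − 1·(-4) = 5  (check: 562·(-1) + 117·5 = 23)
  q = 4: r = 2, s = 1 − 4·(-1) = 5, t = -4 − 4·5 = -24  (check: 562·5 + 117·(-24) = 2)
  q = 11: r = 1, s = -1 − 11·5 = -56, t = 5 − 11·(-24) = 269  (check: 562·(-56) + 117·269 = 1)
The row with r = 1 (the gcd) gives the Bezout coefficients s = -56, t = 269.
Result: 562 · (-56) + 117 · (269) = 1.

gcd(562, 117) = 1; s = -56, t = 269 (check: 562·(-56) + 117·269 = 1).


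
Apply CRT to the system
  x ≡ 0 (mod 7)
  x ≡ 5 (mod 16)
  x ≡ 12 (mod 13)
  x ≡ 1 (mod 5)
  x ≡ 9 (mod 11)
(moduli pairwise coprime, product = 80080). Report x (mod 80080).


Product of moduli M = 7 · 16 · 13 · 5 · 11 = 80080.
Merge one congruence at a time:
  Start: x ≡ 0 (mod 7).
  Combine with x ≡ 5 (mod 16); new modulus lcm = 112.
    Write x = 0 + 7·t and substitute into x ≡ 5 (mod 16): 7·t ≡ 5 − 0 = 5 (mod 16).
    The inverse of 7 mod 16 is 7 (since 7·7 = 49 = 3·16 + 1), so t ≡ 7·5 = 35 ≡ 3 (mod 16).
    Then x = 0 + 7·3 = 21, valid modulo lcm(7, 16) = 112: x ≡ 21 (mod 112).
  Combine with x ≡ 12 (mod 13); new modulus lcm = 1456.
    Write x = 21 + 112·t and substitute into x ≡ 12 (mod 13): 112·t ≡ 12 − 21 = -9 (mod 13).
    Reduce coefficients mod 13: 8·t ≡ 4 (mod 13).
    The inverse of 8 mod 13 is 5 (since 8·5 = 40 = 3·13 + 1), so t ≡ 5·4 = 20 ≡ 7 (mod 13).
    Then x = 21 + 112·7 = 805, valid modulo lcm(112, 13) = 1456: x ≡ 805 (mod 1456).
  Combine with x ≡ 1 (mod 5); new modulus lcm = 7280.
    Write x = 805 + 1456·t and substitute into x ≡ 1 (mod 5): 1456·t ≡ 1 − 805 = -804 (mod 5).
    Reduce coefficients mod 5: 1·t ≡ 1 (mod 5).
    So t ≡ 1 (mod 5).
    Then x = 805 + 1456·1 = 2261, valid modulo lcm(1456, 5) = 7280: x ≡ 2261 (mod 7280).
  Combine with x ≡ 9 (mod 11); new modulus lcm = 80080.
    Write x = 2261 + 7280·t and substitute into x ≡ 9 (mod 11): 7280·t ≡ 9 − 2261 = -2252 (mod 11).
    Reduce coefficients mod 11: 9·t ≡ 3 (mod 11).
    The inverse of 9 mod 11 is 5 (since 9·5 = 45 = 4·11 + 1), so t ≡ 5·3 = 15 ≡ 4 (mod 11).
    Then x = 2261 + 7280·4 = 31381, valid modulo lcm(7280, 11) = 80080: x ≡ 31381 (mod 80080).
Verify against each original: 31381 mod 7 = 0, 31381 mod 16 = 5, 31381 mod 13 = 12, 31381 mod 5 = 1, 31381 mod 11 = 9.

x ≡ 31381 (mod 80080).


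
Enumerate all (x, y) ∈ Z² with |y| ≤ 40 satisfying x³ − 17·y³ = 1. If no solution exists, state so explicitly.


The equation is x³ - 17y³ = 1. For fixed y, x³ = 17·y³ + 1, so a solution requires the RHS to be a perfect cube.
Strategy: iterate y from -40 to 40, compute RHS = 17·y³ + 1, and check whether it is a (positive or negative) perfect cube.
Check small values of y:
  y = 0: RHS = 1 = (1)³ ⇒ x = 1 works.
  y = 1: RHS = 18 is not a perfect cube.
  y = -1: RHS = -16 is not a perfect cube.
  y = 2: RHS = 137 is not a perfect cube.
  y = -2: RHS = -135 is not a perfect cube.
  y = 3: RHS = 460 is not a perfect cube.
  y = -3: RHS = -458 is not a perfect cube.
Continuing, at y = 7: RHS = 5832 = (18)³ ⇒ x = 18 works.
Searching the remaining y in |y| ≤ 40 finds no further solutions.
Collected solutions: (1, 0), (18, 7).

Solutions (with |y| ≤ 40): (1, 0), (18, 7).


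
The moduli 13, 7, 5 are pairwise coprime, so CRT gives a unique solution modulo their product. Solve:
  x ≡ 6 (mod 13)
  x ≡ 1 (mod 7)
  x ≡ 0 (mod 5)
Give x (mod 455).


Moduli 13, 7, 5 are pairwise coprime; by CRT there is a unique solution modulo M = 13 · 7 · 5 = 455.
Solve pairwise, accumulating the modulus:
  Start with x ≡ 6 (mod 13).
  Combine with x ≡ 1 (mod 7): since gcd(13, 7) = 1, we get a unique residue mod 91.
    Write x = 6 + 13·t and substitute into x ≡ 1 (mod 7): 13·t ≡ 1 − 6 = -5 (mod 7).
    Reduce coefficients mod 7: 6·t ≡ 2 (mod 7).
    The inverse of 6 mod 7 is 6 (since 6·6 = 36 = 5·7 + 1), so t ≡ 6·2 = 12 ≡ 5 (mod 7).
    Then x = 6 + 13·5 = 71, valid modulo lcm(13, 7) = 91: x ≡ 71 (mod 91).
  Combine with x ≡ 0 (mod 5): since gcd(91, 5) = 1, we get a unique residue mod 455.
    Write x = 71 + 91·t and substitute into x ≡ 0 (mod 5): 91·t ≡ 0 − 71 = -71 (mod 5).
    Reduce coefficients mod 5: 1·t ≡ 4 (mod 5).
    So t ≡ 4 (mod 5).
    Then x = 71 + 91·4 = 435, valid modulo lcm(91, 5) = 455: x ≡ 435 (mod 455).
Verify: 435 mod 13 = 6 ✓, 435 mod 7 = 1 ✓, 435 mod 5 = 0 ✓.

x ≡ 435 (mod 455).


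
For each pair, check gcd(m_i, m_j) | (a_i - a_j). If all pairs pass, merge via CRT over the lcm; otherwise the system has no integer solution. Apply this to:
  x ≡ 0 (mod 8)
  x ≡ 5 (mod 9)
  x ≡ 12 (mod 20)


Moduli 8, 9, 20 are not pairwise coprime, so CRT works modulo lcm(m_i) when all pairwise compatibility conditions hold.
Pairwise compatibility: gcd(m_i, m_j) must divide a_i - a_j for every pair.
Merge one congruence at a time:
  Start: x ≡ 0 (mod 8).
  Combine with x ≡ 5 (mod 9): gcd(8, 9) = 1; 5 - 0 = 5, which IS divisible by 1, so compatible.
    Write x = 0 + 8·t and substitute into x ≡ 5 (mod 9): 8·t ≡ 5 − 0 = 5 (mod 9).
    The inverse of 8 mod 9 is 8 (since 8·8 = 64 = 7·9 + 1), so t ≡ 8·5 = 40 ≡ 4 (mod 9).
    Then x = 0 + 8·4 = 32, valid modulo lcm(8, 9) = 72: x ≡ 32 (mod 72).
  Combine with x ≡ 12 (mod 20): gcd(72, 20) = 4; 12 - 32 = -20, which IS divisible by 4, so compatible.
    Write x = 32 + 72·t and substitute into x ≡ 12 (mod 20): 72·t ≡ 12 − 32 = -20 (mod 20).
    Divide the congruence (and modulus) by g = 4: 18·t ≡ -5 (mod 5).
    Reduce coefficients mod 5: 3·t ≡ 0 (mod 5).
    The inverse of 3 mod 5 is 2 (since 3·2 = 6 = 1·5 + 1), so t ≡ 2·0 = 0 ≡ 0 (mod 5).
    Then x = 32 + 72·0 = 32, valid modulo lcm(72, 20) = 360: x ≡ 32 (mod 360).
Verify: 32 mod 8 = 0, 32 mod 9 = 5, 32 mod 20 = 12.

x ≡ 32 (mod 360).
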